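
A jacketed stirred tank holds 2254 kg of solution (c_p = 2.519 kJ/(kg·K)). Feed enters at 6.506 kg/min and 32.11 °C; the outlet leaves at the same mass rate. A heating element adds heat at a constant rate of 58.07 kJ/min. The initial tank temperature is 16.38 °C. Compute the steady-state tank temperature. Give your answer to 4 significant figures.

M c_p dT/dt = ṁ c_p (T_in − T) + Q̇.
At steady state dT/dt = 0 ⇒ T_ss = T_in + Q̇/(ṁ c_p) = 32.11 + 58.07/(6.506·2.519) = 35.6533 °C.

35.65 °C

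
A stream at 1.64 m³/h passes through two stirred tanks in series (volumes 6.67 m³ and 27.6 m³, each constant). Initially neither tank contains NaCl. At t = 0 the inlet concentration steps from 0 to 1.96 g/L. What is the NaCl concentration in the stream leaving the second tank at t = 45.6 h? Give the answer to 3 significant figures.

1.79 g/L

Time constants: τᵢ = Vᵢ/Q for each well-mixed tank.
τ₁ = 6.67/1.64 = 4.0671 h; τ₂ = 27.6/1.64 = 16.829 h.
Solving the cascade with C₁(0)=C₂(0)=0 gives C₂(t) = C_in[1 − (τ₁ e^(−t/τ₁) − τ₂ e^(−t/τ₂))/(τ₁ − τ₂)].
At t = 45.6: e^(−t/τ₁) = 1.3511e-05, e^(−t/τ₂) = 0.066566.
C₂ = 1.96·[1 − (4.0671·1.3511e-05 − 16.829·0.066566)/(-12.762)] = 1.96·0.91223 = 1.7880 g/L.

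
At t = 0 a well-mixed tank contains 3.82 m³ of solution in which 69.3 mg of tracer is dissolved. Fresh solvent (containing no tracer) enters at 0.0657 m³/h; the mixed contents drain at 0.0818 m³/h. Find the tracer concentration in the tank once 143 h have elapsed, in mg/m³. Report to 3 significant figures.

Total volume: dV/dt = Q_in − Q_out = -0.016100 m³/h, so V(t) = 3.82 − 0.016100 t and V(143) = 1.5177 m³.
Species balance (pure solvent in): dm/dt = −Q_out · m/V(t).
Separate: dm/m = −Q_out dt/V(t) ⇒ ln(m/m₀) = −(Q_out/(Q_in−Q_out)) ln(V/V₀).
m = m₀ (V₀/V)^(Q_out/(Q_in−Q_out)) = 69.3 × (3.82/1.5177)^(-5.0807) = 0.63676 mg.
C = m/V = 0.63676/1.5177 = 0.41956 mg/m³.

0.420 mg/m³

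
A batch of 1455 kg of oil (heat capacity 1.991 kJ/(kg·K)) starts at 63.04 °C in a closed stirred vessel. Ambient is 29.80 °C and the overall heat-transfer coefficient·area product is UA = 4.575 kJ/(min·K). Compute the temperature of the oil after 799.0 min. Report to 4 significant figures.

39.21 °C

Lumped-capacitance energy balance: M c_p dT/dt = UA(T_amb − T).
dT/dt = (T_ss − T)/τ with T_ss = T_amb = 29.8000 °C, τ = M c_p/UA = 1455·1.991/4.575 = 633.203 min.
T approaches T_ss exponentially: T(t) = T_ss + (T₀ − T_ss) e^(−t/τ).
T(799.0) = 29.8000 + (33.2400)·0.283133 = 39.2113 °C.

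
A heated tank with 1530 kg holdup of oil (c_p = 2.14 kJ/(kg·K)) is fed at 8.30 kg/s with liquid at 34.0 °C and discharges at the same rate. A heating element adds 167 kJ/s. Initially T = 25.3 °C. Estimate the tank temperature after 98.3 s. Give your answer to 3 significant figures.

32.8 °C

Heat balance on the well-mixed liquid: M c_p dT/dt = ṁ c_p (T_in − T) + 167.
τ = M/ṁ = 184.34 s; T_ss = T_in + Q̇/(ṁ c_p) = 34.0 + 167/(8.30·2.14) = 43.402 °C.
T approaches T_ss exponentially: T(t) = T_ss + (T₀ − T_ss) e^(−t/τ).
T(98.3) = 43.402 + (-18.102)·e^(−98.3/184.34) = 43.402 + (-18.102)·0.58669 = 32.782 °C.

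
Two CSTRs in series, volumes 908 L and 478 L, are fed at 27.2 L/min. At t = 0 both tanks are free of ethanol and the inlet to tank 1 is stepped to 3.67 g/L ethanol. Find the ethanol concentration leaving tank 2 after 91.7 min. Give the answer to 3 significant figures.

3.20 g/L

Time constants: τᵢ = Vᵢ/Q for each well-mixed tank.
τ₁ = 908/27.2 = 33.382 min; τ₂ = 478/27.2 = 17.574 min.
Solving the cascade with C₁(0)=C₂(0)=0 gives C₂(t) = C_in[1 − (τ₁ e^(−t/τ₁) − τ₂ e^(−t/τ₂))/(τ₁ − τ₂)].
At t = 91.7: e^(−t/τ₁) = 0.064122, e^(−t/τ₂) = 0.0054177.
C₂ = 3.67·[1 − (33.382·0.064122 − 17.574·0.0054177)/(15.809)] = 3.67·0.87062 = 3.1952 g/L.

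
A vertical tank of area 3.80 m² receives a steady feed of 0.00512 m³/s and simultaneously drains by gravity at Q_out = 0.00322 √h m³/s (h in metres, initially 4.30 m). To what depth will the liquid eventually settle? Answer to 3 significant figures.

2.53 m

A dh/dt = Q_in − 0.00322 √h. Steady state requires inflow = outflow:
Q_in = 0.00322 √h_ss ⇒ √h_ss = 0.00512/0.00322 = 1.5901.
h_ss = 1.5901² = 2.5283 m. (Since h₀ = 4.30 m > h_ss, the level will fall toward this value.)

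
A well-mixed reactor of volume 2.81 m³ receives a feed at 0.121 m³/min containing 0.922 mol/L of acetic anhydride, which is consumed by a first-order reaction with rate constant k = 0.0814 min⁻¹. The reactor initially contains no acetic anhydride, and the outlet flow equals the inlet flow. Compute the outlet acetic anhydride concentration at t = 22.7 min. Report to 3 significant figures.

0.300 mol/L

V dC/dt = Q(C_in − C) − k V C.
dC/dt = (Q/V) C_in − (Q/V + k) C; effective rate a = Q/V + k = 0.043060 + 0.0814 = 0.12446 min⁻¹.
C_ss = Q C_in/(Q + kV) = 0.31899 mol/L; C(t) = C_ss + (C₀ − C_ss) e^(−a t).
C(22.7) = 0.31899 + (-0.31899)·e^(−0.12446·22.7) = 0.31899 + (-0.31899)·0.059294 = 0.30008 mol/L.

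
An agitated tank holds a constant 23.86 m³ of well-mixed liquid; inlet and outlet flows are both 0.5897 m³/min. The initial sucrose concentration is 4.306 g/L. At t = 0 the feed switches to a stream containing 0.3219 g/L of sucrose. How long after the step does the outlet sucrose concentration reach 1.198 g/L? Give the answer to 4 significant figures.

Species balance: V dC/dt = Q(C_in − C) ⇒ τ = V/Q = 40.4613 min.
C(t) = C_in + (C₀ − C_in) e^(−t/τ). Set C = 1.198 and solve for t:
e^(−t/τ) = (C − C_in)/(C₀ − C_in) = (1.198 − 0.3219)/(4.306 − 0.3219) = 0.219899
t = −τ ln(…) = 40.4613 × 1.51459 = 61.2821 min.

61.28 min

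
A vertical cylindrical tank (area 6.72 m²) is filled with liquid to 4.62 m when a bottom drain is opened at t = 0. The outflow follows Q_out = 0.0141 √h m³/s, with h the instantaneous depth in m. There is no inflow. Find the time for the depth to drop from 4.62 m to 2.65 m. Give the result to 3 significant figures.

Volume balance on the tank: A dh/dt = −0.0141 √h.
Separate and integrate: 2(√h − √h₀) = −(0.0141/A) t.
t = 2A(√h₀ − √h)/0.0141 = 2·6.72·(√4.62 − √2.65)/0.0141
  = 13.440 × (2.1494 − 1.6279) / 0.0141 = 497.12 s.

497 s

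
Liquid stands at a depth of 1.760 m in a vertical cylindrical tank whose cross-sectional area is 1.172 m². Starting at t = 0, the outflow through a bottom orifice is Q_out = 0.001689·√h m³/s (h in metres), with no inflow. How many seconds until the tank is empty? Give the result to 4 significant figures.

Volume balance on the tank: A dh/dt = −0.001689 √h.
Separate and integrate: 2(√h − √h₀) = −(0.001689/A) t.
Tank is empty when √h = 0: t_empty = 2A√h₀/0.001689.
t_empty = 2·1.172·√1.760/0.001689 = 2.34400·1.32665/0.001689 = 1841.13 s.

1841 s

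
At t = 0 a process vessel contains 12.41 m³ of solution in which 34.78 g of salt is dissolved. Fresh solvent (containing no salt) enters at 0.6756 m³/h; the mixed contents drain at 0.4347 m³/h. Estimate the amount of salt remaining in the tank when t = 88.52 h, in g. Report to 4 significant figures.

Total volume: dV/dt = Q_in − Q_out = 0.240900 m³/h, so V(t) = 12.41 + 0.240900 t and V(88.52) = 33.7345 m³.
No salt enters, so dm/dt = −Q_out · (m/V).
Separate: dm/m = −Q_out dt/V(t) ⇒ ln(m/m₀) = −(Q_out/(Q_in−Q_out)) ln(V/V₀).
m = m₀ (V₀/V)^(Q_out/(Q_in−Q_out)) = 34.78 × (12.41/33.7345)^(1.80448) = 5.72320 g.

5.723 g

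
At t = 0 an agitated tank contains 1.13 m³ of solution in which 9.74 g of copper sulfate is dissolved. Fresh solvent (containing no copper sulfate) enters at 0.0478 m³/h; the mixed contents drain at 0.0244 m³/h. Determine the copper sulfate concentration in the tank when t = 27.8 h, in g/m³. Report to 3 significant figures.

Let m(t) be the amount of copper sulfate. Volume: V(t) = V₀ + (Q_in − Q_out) t = 1.13 + 0.023400 t; V(27.8) = 1.7805 m³.
Species balance (pure solvent in): dm/dt = −Q_out · m/V(t).
Separate: dm/m = −Q_out dt/V(t) ⇒ ln(m/m₀) = −(Q_out/(Q_in−Q_out)) ln(V/V₀).
m = m₀ (V₀/V)^(Q_out/(Q_in−Q_out)) = 9.74 × (1.13/1.7805)^(1.0427) = 6.0625 g.
C = m/V = 6.0625/1.7805 = 3.4049 g/m³.

3.40 g/m³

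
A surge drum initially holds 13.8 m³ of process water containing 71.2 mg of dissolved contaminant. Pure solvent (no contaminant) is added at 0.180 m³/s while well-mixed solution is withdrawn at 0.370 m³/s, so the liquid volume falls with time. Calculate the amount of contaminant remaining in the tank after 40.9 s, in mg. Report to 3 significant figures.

14.2 mg

Let m(t) be the amount of contaminant. Volume: V(t) = V₀ + (Q_in − Q_out) t = 13.8 − 0.19000 t; V(40.9) = 6.0290 m³.
No contaminant enters, so dm/dt = −Q_out · (m/V).
dm/m = −Q_out dt/(V₀ − 0.19000 t); integrating gives ln(m/m₀) = −(Q_out/(Q_in−Q_out)) ln(V/V₀).
m = m₀ (V₀/V)^(Q_out/(Q_in−Q_out)) = 71.2 × (13.8/6.0290)^(-1.9474) = 14.195 mg.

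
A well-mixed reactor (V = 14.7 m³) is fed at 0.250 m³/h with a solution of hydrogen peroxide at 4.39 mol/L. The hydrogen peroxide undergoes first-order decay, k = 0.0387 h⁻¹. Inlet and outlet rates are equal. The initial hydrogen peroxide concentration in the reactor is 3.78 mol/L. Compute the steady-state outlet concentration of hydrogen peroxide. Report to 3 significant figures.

1.34 mol/L

Accumulation = in − out − consumed: V dC/dt = Q C_in − Q C − k V C.
Steady state (dC/dt = 0): C_ss = Q C_in/(Q + kV) = C_in/(1 + kV/Q).
C_ss = 0.250·4.39/(0.250 + 0.0387·14.7) = 1.0975/0.81889 = 1.3402 mol/L.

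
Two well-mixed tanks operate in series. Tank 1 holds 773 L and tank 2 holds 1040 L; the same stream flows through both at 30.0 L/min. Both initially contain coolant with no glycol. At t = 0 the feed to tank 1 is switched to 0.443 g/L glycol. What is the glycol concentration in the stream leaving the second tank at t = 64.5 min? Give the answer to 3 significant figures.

Each tank obeys Vᵢ dCᵢ/dt = Q(Cᵢ₋₁ − Cᵢ), so τᵢ = Vᵢ/Q.
τ₁ = 773/30.0 = 25.767 min; τ₂ = 1040/30.0 = 34.667 min.
Tank 1: C₁ = C_in(1 − e^(−t/τ₁)). Tank 2 (τ₁ ≠ τ₂): C₂ = C_in[1 − (τ₁ e^(−t/τ₁) − τ₂ e^(−t/τ₂))/(τ₁ − τ₂)].
At t = 64.5: e^(−t/τ₁) = 0.081820, e^(−t/τ₂) = 0.15558.
C₂ = 0.443·[1 − (25.767·0.081820 − 34.667·0.15558)/(-8.9000)] = 0.443·0.63086 = 0.27947 g/L.

0.279 g/L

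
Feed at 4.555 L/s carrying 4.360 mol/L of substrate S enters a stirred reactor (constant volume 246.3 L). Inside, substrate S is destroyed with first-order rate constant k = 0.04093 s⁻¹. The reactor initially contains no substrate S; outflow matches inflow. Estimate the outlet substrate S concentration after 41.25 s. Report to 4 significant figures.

1.240 mol/L

Accumulation = in − out − consumed: V dC/dt = Q C_in − Q C − k V C.
This is linear with rate a = Q/V + k = 0.0594237 s⁻¹.
C_ss = Q C_in/(Q + kV) = 1.35691 mol/L; C(t) = C_ss + (C₀ − C_ss) e^(−a t).
C(41.25) = 1.35691 + (-1.35691)·e^(−0.0594237·41.25) = 1.35691 + (-1.35691)·0.0861877 = 1.23996 mol/L.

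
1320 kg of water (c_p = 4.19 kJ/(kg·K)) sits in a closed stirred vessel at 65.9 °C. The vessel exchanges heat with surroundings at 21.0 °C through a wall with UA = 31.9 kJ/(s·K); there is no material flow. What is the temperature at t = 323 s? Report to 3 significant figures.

28.0 °C

First-law balance (no shaft work): M c_p dT/dt = −UA(T − T_amb).
dT/dt = (T_ss − T)/τ with T_ss = T_amb = 21.000 °C, τ = M c_p/UA = 1320·4.19/31.9 = 173.38 s.
Integrating: T(t) = T_ss + (T₀ − T_ss) e^(−t/τ).
T(323) = 21.000 + (44.900)·0.15521 = 27.969 °C.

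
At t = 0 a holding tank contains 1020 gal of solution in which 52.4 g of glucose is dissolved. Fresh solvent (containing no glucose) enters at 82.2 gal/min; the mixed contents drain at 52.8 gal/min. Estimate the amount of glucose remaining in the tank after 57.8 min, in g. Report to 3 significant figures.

Total volume: dV/dt = Q_in − Q_out = 29.400 gal/min, so V(t) = 1020 + 29.400 t and V(57.8) = 2719.3 gal.
Species balance (pure solvent in): dm/dt = −Q_out · m/V(t).
dm/m = −Q_out dt/(V₀ + 29.400 t); integrating gives ln(m/m₀) = −(Q_out/(Q_in−Q_out)) ln(V/V₀).
m = m₀ (V₀/V)^(Q_out/(Q_in−Q_out)) = 52.4 × (1020/2719.3)^(1.7959) = 9.0058 g.

9.01 g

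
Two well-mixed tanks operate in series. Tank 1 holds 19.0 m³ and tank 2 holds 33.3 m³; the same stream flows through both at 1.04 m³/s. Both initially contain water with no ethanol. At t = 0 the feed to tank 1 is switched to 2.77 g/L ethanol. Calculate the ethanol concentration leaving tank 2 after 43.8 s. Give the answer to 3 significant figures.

Time constants: τᵢ = Vᵢ/Q for each well-mixed tank.
τ₁ = 19.0/1.04 = 18.269 s; τ₂ = 33.3/1.04 = 32.019 s.
Tank 1: C₁ = C_in(1 − e^(−t/τ₁)). Tank 2 (τ₁ ≠ τ₂): C₂ = C_in[1 − (τ₁ e^(−t/τ₁) − τ₂ e^(−t/τ₂))/(τ₁ − τ₂)].
At t = 43.8: e^(−t/τ₁) = 0.090947, e^(−t/τ₂) = 0.25463.
C₂ = 2.77·[1 − (18.269·0.090947 − 32.019·0.25463)/(-13.750)] = 2.77·0.52788 = 1.4622 g/L.

1.46 g/L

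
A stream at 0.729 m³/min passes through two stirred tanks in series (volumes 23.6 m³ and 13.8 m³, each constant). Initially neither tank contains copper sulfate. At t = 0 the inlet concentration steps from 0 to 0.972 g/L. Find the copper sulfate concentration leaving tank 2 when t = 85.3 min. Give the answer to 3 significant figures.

Time constants: τᵢ = Vᵢ/Q for each well-mixed tank.
τ₁ = 23.6/0.729 = 32.373 min; τ₂ = 13.8/0.729 = 18.930 min.
Solving the cascade with C₁(0)=C₂(0)=0 gives C₂(t) = C_in[1 − (τ₁ e^(−t/τ₁) − τ₂ e^(−t/τ₂))/(τ₁ − τ₂)].
At t = 85.3: e^(−t/τ₁) = 0.071726, e^(−t/τ₂) = 0.011042.
C₂ = 0.972·[1 − (32.373·0.071726 − 18.930·0.011042)/(13.443)] = 0.972·0.84282 = 0.81922 g/L.

0.819 g/L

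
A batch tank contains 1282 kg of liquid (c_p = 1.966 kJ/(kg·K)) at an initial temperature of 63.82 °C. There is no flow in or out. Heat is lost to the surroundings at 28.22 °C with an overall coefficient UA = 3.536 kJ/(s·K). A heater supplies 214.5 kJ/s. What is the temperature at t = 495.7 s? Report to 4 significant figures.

76.38 °C

Heat balance on the well-mixed liquid: M c_p dT/dt = −UA(T − T_amb) + Q̇.
dT/dt = (T_ss − T)/τ with T_ss = T_amb + Q̇/UA = 28.22 + 214.5/3.536 = 88.8818 °C, τ = M c_p/UA = 1282·1.966/3.536 = 712.786 s.
This is linear first-order; T(t) = T_ss + (T₀ − T_ss) e^(−t/τ).
T(495.7) = 88.8818 + (-25.0618)·0.498855 = 76.3796 °C.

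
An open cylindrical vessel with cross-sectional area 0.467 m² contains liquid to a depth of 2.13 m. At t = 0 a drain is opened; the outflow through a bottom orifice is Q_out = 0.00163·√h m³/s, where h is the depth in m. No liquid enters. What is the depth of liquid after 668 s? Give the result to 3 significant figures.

0.0862 m

Accumulation of liquid (constant cross-section A): A dh/dt = −0.00163 √h.
Separate and integrate: 2(√h − √h₀) = −(0.00163/A) t.
√h = √2.13 − 0.00163·668/(2·0.467) = 1.4595 − 1.1658 = 0.29367.
h = 0.29367² = 0.086242 m.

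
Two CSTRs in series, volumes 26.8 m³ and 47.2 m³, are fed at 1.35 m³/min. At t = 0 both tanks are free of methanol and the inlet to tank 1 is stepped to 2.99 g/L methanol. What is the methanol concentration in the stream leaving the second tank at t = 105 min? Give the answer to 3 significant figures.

2.67 g/L

Species balance on tank i: dCᵢ/dt = (Cᵢ₋₁ − Cᵢ)/τᵢ with τᵢ = Vᵢ/Q.
τ₁ = 26.8/1.35 = 19.852 min; τ₂ = 47.2/1.35 = 34.963 min.
Solving the cascade with C₁(0)=C₂(0)=0 gives C₂(t) = C_in[1 − (τ₁ e^(−t/τ₁) − τ₂ e^(−t/τ₂))/(τ₁ − τ₂)].
At t = 105: e^(−t/τ₁) = 0.0050459, e^(−t/τ₂) = 0.049629.
C₂ = 2.99·[1 − (19.852·0.0050459 − 34.963·0.049629)/(-15.111)] = 2.99·0.89180 = 2.6665 g/L.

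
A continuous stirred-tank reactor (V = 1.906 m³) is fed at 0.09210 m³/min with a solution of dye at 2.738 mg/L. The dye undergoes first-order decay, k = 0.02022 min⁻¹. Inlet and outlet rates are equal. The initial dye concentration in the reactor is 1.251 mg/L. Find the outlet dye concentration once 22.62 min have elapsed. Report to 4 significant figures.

V dC/dt = Q(C_in − C) − k V C.
dC/dt = (Q/V) C_in − (Q/V + k) C; effective rate a = Q/V + k = 0.0483211 + 0.02022 = 0.0685411 min⁻¹.
C_ss = Q C_in/(Q + kV) = 1.93027 mg/L; C(t) = C_ss + (C₀ − C_ss) e^(−a t).
C(22.62) = 1.93027 + (-0.679275)·e^(−0.0685411·22.62) = 1.93027 + (-0.679275)·0.212163 = 1.78616 mg/L.

1.786 mg/L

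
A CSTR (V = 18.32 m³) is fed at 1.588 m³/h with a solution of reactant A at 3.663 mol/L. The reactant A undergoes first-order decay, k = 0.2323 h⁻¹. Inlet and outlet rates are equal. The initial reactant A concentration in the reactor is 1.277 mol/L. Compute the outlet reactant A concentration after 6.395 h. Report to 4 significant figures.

1.032 mol/L

Accumulation = in − out − consumed: V dC/dt = Q C_in − Q C − k V C.
This is linear with rate a = Q/V + k = 0.318981 h⁻¹.
C_ss = Q C_in/(Q + kV) = 0.995398 mol/L; C(t) = C_ss + (C₀ − C_ss) e^(−a t).
C(6.395) = 0.995398 + (0.281602)·e^(−0.318981·6.395) = 0.995398 + (0.281602)·0.130044 = 1.03202 mol/L.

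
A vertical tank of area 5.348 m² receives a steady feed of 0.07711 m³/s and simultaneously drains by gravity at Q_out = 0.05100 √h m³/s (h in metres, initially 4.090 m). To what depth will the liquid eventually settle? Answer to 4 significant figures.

Level balance: A dh/dt = 0.07711 − 0.05100 √h. Setting dh/dt = 0:
Q_in = 0.05100 √h_ss ⇒ √h_ss = 0.07711/0.05100 = 1.51196.
h_ss = 1.51196² = 2.28603 m. (Since h₀ = 4.090 m > h_ss, the level will fall toward this value.)

2.286 m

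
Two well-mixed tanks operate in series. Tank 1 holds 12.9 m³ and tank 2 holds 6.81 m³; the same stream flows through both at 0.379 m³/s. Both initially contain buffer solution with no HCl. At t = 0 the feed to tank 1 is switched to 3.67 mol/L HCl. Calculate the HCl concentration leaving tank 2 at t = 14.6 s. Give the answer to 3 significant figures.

Time constants: τᵢ = Vᵢ/Q for each well-mixed tank.
τ₁ = 12.9/0.379 = 34.037 s; τ₂ = 6.81/0.379 = 17.968 s.
Solving the cascade with C₁(0)=C₂(0)=0 gives C₂(t) = C_in[1 − (τ₁ e^(−t/τ₁) − τ₂ e^(−t/τ₂))/(τ₁ − τ₂)].
At t = 14.6: e^(−t/τ₁) = 0.65120, e^(−t/τ₂) = 0.44373.
C₂ = 3.67·[1 − (34.037·0.65120 − 17.968·0.44373)/(16.069)] = 3.67·0.11681 = 0.42870 mol/L.

0.429 mol/L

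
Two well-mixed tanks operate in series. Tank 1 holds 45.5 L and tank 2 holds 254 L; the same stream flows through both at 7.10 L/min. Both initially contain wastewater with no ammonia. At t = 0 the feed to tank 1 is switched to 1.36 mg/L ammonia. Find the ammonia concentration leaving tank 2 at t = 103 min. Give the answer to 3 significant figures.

Species balance on tank i: dCᵢ/dt = (Cᵢ₋₁ − Cᵢ)/τᵢ with τᵢ = Vᵢ/Q.
τ₁ = 45.5/7.10 = 6.4085 min; τ₂ = 254/7.10 = 35.775 min.
Solving the cascade with C₁(0)=C₂(0)=0 gives C₂(t) = C_in[1 − (τ₁ e^(−t/τ₁) − τ₂ e^(−t/τ₂))/(τ₁ − τ₂)].
At t = 103: e^(−t/τ₁) = 1.0466e-07, e^(−t/τ₂) = 0.056183.
C₂ = 1.36·[1 − (6.4085·1.0466e-07 − 35.775·0.056183)/(-29.366)] = 1.36·0.93156 = 1.2669 mg/L.

1.27 mg/L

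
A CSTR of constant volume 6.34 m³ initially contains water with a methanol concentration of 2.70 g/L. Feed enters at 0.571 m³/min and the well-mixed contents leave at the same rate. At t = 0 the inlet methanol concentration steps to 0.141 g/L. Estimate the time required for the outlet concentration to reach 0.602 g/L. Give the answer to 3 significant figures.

Transient balance on the dissolved component: V dC/dt = Q(C_in − C), so τ = V/Q = 11.103 min.
C(t) = C_in + (C₀ − C_in) e^(−t/τ). Set C = 0.602 and solve for t:
e^(−t/τ) = (C − C_in)/(C₀ − C_in) = (0.602 − 0.141)/(2.70 − 0.141) = 0.18015
t = −τ ln(…) = 11.103 × 1.7140 = 19.031 min.

19.0 min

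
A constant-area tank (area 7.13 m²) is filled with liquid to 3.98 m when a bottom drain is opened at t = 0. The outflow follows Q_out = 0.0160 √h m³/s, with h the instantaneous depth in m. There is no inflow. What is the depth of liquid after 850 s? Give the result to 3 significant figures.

1.08 m

A dh/dt = −Q_out = −0.0160 √h.
Separate and integrate: 2(√h − √h₀) = −(0.0160/A) t.
√h = √3.98 − 0.0160·850/(2·7.13) = 1.9950 − 0.95372 = 1.0413.
h = 1.0413² = 1.0843 m.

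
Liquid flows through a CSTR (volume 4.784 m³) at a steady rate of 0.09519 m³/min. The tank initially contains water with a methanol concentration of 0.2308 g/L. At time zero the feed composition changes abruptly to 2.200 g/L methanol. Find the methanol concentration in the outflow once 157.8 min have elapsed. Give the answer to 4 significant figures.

Accumulation = in − out for the solute gives V dC/dt = Q(C_in − C).
Rewrite as dC/dt + C/τ = C_in/τ, τ = V/Q = 50.2574 min.
This is linear first-order; C(t) = C_in + (C₀ − C_in) e^(−t/τ).
C(157.8) = 2.200 + (0.2308 − 2.200)·e^(−157.8/50.2574) = 2.200 + (-1.96920)·0.0432898 = 2.11475 g/L.

2.115 g/L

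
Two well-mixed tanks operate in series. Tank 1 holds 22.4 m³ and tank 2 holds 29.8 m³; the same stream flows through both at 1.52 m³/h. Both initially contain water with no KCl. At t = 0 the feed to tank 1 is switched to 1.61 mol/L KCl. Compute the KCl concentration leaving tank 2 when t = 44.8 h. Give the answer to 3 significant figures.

Each tank obeys Vᵢ dCᵢ/dt = Q(Cᵢ₋₁ − Cᵢ), so τᵢ = Vᵢ/Q.
τ₁ = 22.4/1.52 = 14.737 h; τ₂ = 29.8/1.52 = 19.605 h.
Solving the cascade with C₁(0)=C₂(0)=0 gives C₂(t) = C_in[1 − (τ₁ e^(−t/τ₁) − τ₂ e^(−t/τ₂))/(τ₁ − τ₂)].
At t = 44.8: e^(−t/τ₁) = 0.047835, e^(−t/τ₂) = 0.10176.
C₂ = 1.61·[1 − (14.737·0.047835 − 19.605·0.10176)/(-4.8684)] = 1.61·0.73499 = 1.1833 mol/L.

1.18 mol/L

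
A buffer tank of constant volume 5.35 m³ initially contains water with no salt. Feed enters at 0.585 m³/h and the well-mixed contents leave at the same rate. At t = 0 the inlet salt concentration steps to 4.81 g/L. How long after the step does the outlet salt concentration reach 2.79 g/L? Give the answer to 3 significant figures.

Species balance: V dC/dt = Q(C_in − C) ⇒ τ = V/Q = 9.1453 h.
C(t) = C_in + (C₀ − C_in) e^(−t/τ). Set C = 2.79 and solve for t:
e^(−t/τ) = (C − C_in)/(C₀ − C_in) = (2.79 − 4.81)/(0 − 4.81) = 0.41996
t = −τ ln(…) = 9.1453 × 0.86760 = 7.9345 h.

7.93 h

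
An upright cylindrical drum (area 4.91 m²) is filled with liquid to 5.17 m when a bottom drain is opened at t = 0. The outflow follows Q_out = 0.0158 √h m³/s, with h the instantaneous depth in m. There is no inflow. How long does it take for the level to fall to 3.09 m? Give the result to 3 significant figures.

321 s

Accumulation of liquid (constant cross-section A): A dh/dt = −0.0158 √h.
∫ h^(−1/2) dh = −(0.0158/A) ∫ dt, giving 2√h = 2√h₀ − (0.0158/A) t.
t = 2A(√h₀ − √h)/0.0158 = 2·4.91·(√5.17 − √3.09)/0.0158
  = 9.8200 × (2.2738 − 1.7578) / 0.0158 = 320.66 s.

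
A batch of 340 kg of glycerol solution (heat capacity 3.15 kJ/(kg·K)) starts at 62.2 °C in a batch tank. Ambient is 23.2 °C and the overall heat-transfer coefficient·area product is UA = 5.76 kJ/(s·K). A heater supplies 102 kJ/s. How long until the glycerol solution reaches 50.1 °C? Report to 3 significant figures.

Unsteady energy balance on the tank contents: M c_p dT/dt = −UA(T − T_amb) + Q̇.
τ = M c_p/UA = 185.94 s; T_ss = T_amb + Q̇/UA = 23.2 + 102/5.76 = 40.908 °C.
T(t) = T_ss + (T₀ − T_ss)e^(−t/τ); set T = 50.1:
t = −τ ln[(T − T_ss)/(T₀ − T_ss)] = −185.94 · ln(0.43170) = 156.19 s.

156 s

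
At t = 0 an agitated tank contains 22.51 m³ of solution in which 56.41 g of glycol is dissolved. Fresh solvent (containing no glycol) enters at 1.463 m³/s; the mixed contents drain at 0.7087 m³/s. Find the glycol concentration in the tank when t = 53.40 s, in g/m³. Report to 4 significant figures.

Total volume: dV/dt = Q_in − Q_out = 0.754300 m³/s, so V(t) = 22.51 + 0.754300 t and V(53.40) = 62.7896 m³.
Species balance (pure solvent in): dm/dt = −Q_out · m/V(t).
Separate: dm/m = −Q_out dt/V(t) ⇒ ln(m/m₀) = −(Q_out/(Q_in−Q_out)) ln(V/V₀).
m = m₀ (V₀/V)^(Q_out/(Q_in−Q_out)) = 56.41 × (22.51/62.7896)^(0.939547) = 21.5167 g.
C = m/V = 21.5167/62.7896 = 0.342680 g/m³.

0.3427 g/m³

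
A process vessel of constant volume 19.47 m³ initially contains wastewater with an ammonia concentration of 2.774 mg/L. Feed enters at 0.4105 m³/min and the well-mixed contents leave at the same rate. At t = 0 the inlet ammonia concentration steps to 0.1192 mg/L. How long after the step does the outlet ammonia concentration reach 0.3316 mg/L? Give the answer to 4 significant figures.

119.8 min

Species balance: V dC/dt = Q(C_in − C) ⇒ τ = V/Q = 47.4300 min.
C(t) = C_in + (C₀ − C_in) e^(−t/τ). Set C = 0.3316 and solve for t:
e^(−t/τ) = (C − C_in)/(C₀ − C_in) = (0.3316 − 0.1192)/(2.774 − 0.1192) = 0.0800060
t = −τ ln(…) = 47.4300 × 2.52565 = 119.792 min.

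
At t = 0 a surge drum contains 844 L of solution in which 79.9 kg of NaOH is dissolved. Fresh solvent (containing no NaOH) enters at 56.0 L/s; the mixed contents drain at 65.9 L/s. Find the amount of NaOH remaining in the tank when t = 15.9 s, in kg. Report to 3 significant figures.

Total volume: dV/dt = Q_in − Q_out = -9.9000 L/s, so V(t) = 844 − 9.9000 t and V(15.9) = 686.59 L.
Species balance (pure solvent in): dm/dt = −Q_out · m/V(t).
dm/m = −Q_out dt/(V₀ − 9.9000 t); integrating gives ln(m/m₀) = −(Q_out/(Q_in−Q_out)) ln(V/V₀).
m = m₀ (V₀/V)^(Q_out/(Q_in−Q_out)) = 79.9 × (844/686.59)^(-6.6566) = 20.222 kg.

20.2 kg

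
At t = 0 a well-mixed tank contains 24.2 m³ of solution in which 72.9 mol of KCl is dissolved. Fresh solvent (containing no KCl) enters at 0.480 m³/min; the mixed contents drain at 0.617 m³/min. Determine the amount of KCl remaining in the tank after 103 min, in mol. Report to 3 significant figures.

Let m(t) be the amount of KCl. Volume: V(t) = V₀ + (Q_in − Q_out) t = 24.2 − 0.13700 t; V(103) = 10.089 m³.
No KCl enters, so dm/dt = −Q_out · (m/V).
dm/m = −Q_out dt/(V₀ − 0.13700 t); integrating gives ln(m/m₀) = −(Q_out/(Q_in−Q_out)) ln(V/V₀).
m = m₀ (V₀/V)^(Q_out/(Q_in−Q_out)) = 72.9 × (24.2/10.089)^(-4.5036) = 1.4174 mol.

1.42 mol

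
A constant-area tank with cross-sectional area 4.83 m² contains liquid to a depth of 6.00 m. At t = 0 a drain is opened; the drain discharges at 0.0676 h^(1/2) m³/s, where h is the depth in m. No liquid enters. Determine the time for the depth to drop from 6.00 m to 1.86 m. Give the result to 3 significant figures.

155 s

With no inflow, A dh/dt = −0.0676 √h.
∫ h^(−1/2) dh = −(0.0676/A) ∫ dt, giving 2√h = 2√h₀ − (0.0676/A) t.
t = 2A(√h₀ − √h)/0.0676 = 2·4.83·(√6.00 − √1.86)/0.0676
  = 9.6600 × (2.4495 − 1.3638) / 0.0676 = 155.14 s.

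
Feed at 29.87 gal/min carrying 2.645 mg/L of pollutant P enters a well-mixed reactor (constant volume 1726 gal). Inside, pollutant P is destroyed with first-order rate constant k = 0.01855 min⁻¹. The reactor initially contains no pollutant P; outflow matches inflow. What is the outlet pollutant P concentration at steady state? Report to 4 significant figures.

1.277 mg/L

Species balance: V dC/dt = Q C_in − Q C − k V C.
At steady state: 0 = Q C_in − (Q + kV) C_ss, so C_ss = Q C_in/(Q + kV).
C_ss = 29.87·2.645/(29.87 + 0.01855·1726) = 79.0062/61.8873 = 1.27661 mg/L.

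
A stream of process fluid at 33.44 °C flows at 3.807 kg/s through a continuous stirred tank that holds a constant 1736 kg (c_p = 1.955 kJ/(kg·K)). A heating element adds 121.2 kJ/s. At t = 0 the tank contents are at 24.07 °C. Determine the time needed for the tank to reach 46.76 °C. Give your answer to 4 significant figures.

M c_p dT/dt = ṁ c_p (T_in − T) + Q̇.
τ = M/ṁ = 456.002 s; T_ss = T_in + Q̇/(ṁ c_p) = 49.7244 °C.
T(t) = T_ss + (T₀ − T_ss) e^(−t/τ). Set T = 46.76:
e^(−t/τ) = (46.76 − 49.7244)/(24.07 − 49.7244) = 0.115553
t = −456.002 · ln(0.115553) = 984.065 s.

984.1 s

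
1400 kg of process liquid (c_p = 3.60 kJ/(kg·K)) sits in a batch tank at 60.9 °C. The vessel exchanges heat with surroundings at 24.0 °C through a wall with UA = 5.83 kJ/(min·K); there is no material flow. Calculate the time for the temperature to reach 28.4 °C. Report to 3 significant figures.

Lumped-capacitance energy balance: M c_p dT/dt = UA(T_amb − T).
τ = M c_p/UA = 864.49 min; T_ss = T_amb = 24.000 °C.
T(t) = T_ss + (T₀ − T_ss)e^(−t/τ); set T = 28.4:
t = −τ ln[(T − T_ss)/(T₀ − T_ss)] = −864.49 · ln(0.11924) = 1838.4 min.

1840 min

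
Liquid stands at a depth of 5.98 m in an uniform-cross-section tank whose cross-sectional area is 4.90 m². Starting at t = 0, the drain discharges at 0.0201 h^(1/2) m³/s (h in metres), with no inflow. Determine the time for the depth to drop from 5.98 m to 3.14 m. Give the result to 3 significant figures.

328 s

Accumulation of liquid (constant cross-section A): A dh/dt = −0.0201 √h.
This is separable: 2 d(√h)/dt = −0.0201/A, so √h = √h₀ − (0.0201/(2A)) t.
t = 2A(√h₀ − √h)/0.0201 = 2·4.90·(√5.98 − √3.14)/0.0201
  = 9.8000 × (2.4454 − 1.7720) / 0.0201 = 328.32 s.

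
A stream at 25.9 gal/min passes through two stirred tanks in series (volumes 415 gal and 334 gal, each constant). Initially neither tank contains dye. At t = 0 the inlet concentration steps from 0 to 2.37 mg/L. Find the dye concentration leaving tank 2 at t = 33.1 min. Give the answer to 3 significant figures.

Species balance on tank i: dCᵢ/dt = (Cᵢ₋₁ − Cᵢ)/τᵢ with τᵢ = Vᵢ/Q.
τ₁ = 415/25.9 = 16.023 min; τ₂ = 334/25.9 = 12.896 min.
Tank 1: C₁ = C_in(1 − e^(−t/τ₁)). Tank 2 (τ₁ ≠ τ₂): C₂ = C_in[1 − (τ₁ e^(−t/τ₁) − τ₂ e^(−t/τ₂))/(τ₁ − τ₂)].
At t = 33.1: e^(−t/τ₁) = 0.12672, e^(−t/τ₂) = 0.076786.
C₂ = 2.37·[1 − (16.023·0.12672 − 12.896·0.076786)/(3.1274)] = 2.37·0.66737 = 1.5817 mg/L.

1.58 mg/L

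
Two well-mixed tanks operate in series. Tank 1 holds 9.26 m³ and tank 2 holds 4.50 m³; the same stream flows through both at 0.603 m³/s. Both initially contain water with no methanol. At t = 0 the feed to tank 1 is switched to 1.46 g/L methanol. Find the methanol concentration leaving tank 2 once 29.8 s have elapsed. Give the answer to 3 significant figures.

Species balance on tank i: dCᵢ/dt = (Cᵢ₋₁ − Cᵢ)/τᵢ with τᵢ = Vᵢ/Q.
τ₁ = 9.26/0.603 = 15.357 s; τ₂ = 4.50/0.603 = 7.4627 s.
Solving the cascade with C₁(0)=C₂(0)=0 gives C₂(t) = C_in[1 − (τ₁ e^(−t/τ₁) − τ₂ e^(−t/τ₂))/(τ₁ − τ₂)].
At t = 29.8: e^(−t/τ₁) = 0.14363, e^(−t/τ₂) = 0.018441.
C₂ = 1.46·[1 − (15.357·0.14363 − 7.4627·0.018441)/(7.8939)] = 1.46·0.73803 = 1.0775 g/L.

1.08 g/L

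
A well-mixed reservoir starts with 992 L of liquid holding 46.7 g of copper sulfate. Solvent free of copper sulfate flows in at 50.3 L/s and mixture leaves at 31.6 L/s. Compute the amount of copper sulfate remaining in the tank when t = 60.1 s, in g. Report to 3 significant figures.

Total volume: dV/dt = Q_in − Q_out = 18.700 L/s, so V(t) = 992 + 18.700 t and V(60.1) = 2115.9 L.
Species balance (pure solvent in): dm/dt = −Q_out · m/V(t).
Separate: dm/m = −Q_out dt/V(t) ⇒ ln(m/m₀) = −(Q_out/(Q_in−Q_out)) ln(V/V₀).
m = m₀ (V₀/V)^(Q_out/(Q_in−Q_out)) = 46.7 × (992/2115.9)^(1.6898) = 12.984 g.

13.0 g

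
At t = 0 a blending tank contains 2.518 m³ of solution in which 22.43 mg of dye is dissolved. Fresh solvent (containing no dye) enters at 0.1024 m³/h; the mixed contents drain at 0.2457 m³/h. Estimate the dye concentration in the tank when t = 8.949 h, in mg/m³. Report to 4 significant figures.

Let m(t) be the amount of dye. Volume: V(t) = V₀ + (Q_in − Q_out) t = 2.518 − 0.143300 t; V(8.949) = 1.23561 m³.
No dye enters, so dm/dt = −Q_out · (m/V).
Separate: dm/m = −Q_out dt/V(t) ⇒ ln(m/m₀) = −(Q_out/(Q_in−Q_out)) ln(V/V₀).
m = m₀ (V₀/V)^(Q_out/(Q_in−Q_out)) = 22.43 × (2.518/1.23561)^(-1.71458) = 6.61794 mg.
C = m/V = 6.61794/1.23561 = 5.35602 mg/m³.

5.356 mg/m³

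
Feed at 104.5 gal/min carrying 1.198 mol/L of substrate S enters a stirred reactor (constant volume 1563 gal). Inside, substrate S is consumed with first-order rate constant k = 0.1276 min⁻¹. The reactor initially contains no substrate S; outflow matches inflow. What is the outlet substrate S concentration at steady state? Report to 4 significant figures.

0.4119 mol/L

Species balance: V dC/dt = Q C_in − Q C − k V C.
Steady state (dC/dt = 0): C_ss = Q C_in/(Q + kV) = C_in/(1 + kV/Q).
C_ss = 104.5·1.198/(104.5 + 0.1276·1563) = 125.191/303.939 = 0.411895 mol/L.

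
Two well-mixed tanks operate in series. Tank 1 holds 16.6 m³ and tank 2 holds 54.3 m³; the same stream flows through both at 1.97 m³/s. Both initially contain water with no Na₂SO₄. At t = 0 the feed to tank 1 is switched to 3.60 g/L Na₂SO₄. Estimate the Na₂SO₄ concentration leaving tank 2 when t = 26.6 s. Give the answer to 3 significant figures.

Each tank obeys Vᵢ dCᵢ/dt = Q(Cᵢ₋₁ − Cᵢ), so τᵢ = Vᵢ/Q.
τ₁ = 16.6/1.97 = 8.4264 s; τ₂ = 54.3/1.97 = 27.563 s.
Solving the cascade with C₁(0)=C₂(0)=0 gives C₂(t) = C_in[1 − (τ₁ e^(−t/τ₁) − τ₂ e^(−t/τ₂))/(τ₁ − τ₂)].
At t = 26.6: e^(−t/τ₁) = 0.042564, e^(−t/τ₂) = 0.38097.
C₂ = 3.60·[1 − (8.4264·0.042564 − 27.563·0.38097)/(-19.137)] = 3.60·0.47003 = 1.6921 g/L.

1.69 g/L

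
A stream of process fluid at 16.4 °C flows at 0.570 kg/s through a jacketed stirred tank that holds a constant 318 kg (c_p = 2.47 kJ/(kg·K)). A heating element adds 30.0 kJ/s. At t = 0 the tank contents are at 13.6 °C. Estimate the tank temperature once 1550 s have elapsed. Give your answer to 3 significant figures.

36.2 °C

Energy balance: M c_p dT/dt = ṁ c_p (T_in − T) + 30.0.
τ = M/ṁ = 557.89 s; T_ss = T_in + Q̇/(ṁ c_p) = 16.4 + 30.0/(0.570·2.47) = 37.708 °C.
T approaches T_ss exponentially: T(t) = T_ss + (T₀ − T_ss) e^(−t/τ).
T(1550) = 37.708 + (-24.108)·e^(−1550/557.89) = 37.708 + (-24.108)·0.062144 = 36.210 °C.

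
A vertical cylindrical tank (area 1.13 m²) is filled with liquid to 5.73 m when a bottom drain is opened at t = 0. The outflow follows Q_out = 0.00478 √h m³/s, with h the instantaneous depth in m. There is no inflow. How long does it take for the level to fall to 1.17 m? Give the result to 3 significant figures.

A dh/dt = −Q_out = −0.00478 √h.
This is separable: 2 d(√h)/dt = −0.00478/A, so √h = √h₀ − (0.00478/(2A)) t.
t = 2A(√h₀ − √h)/0.00478 = 2·1.13·(√5.73 − √1.17)/0.00478
  = 2.2600 × (2.3937 − 1.0817) / 0.00478 = 620.35 s.

620 s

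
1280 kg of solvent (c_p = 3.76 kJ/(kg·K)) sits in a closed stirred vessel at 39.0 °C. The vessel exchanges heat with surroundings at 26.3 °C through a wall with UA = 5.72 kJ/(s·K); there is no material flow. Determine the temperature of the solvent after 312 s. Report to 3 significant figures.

Lumped-capacitance energy balance: M c_p dT/dt = UA(T_amb − T).
dT/dt = (T_ss − T)/τ with T_ss = T_amb = 26.300 °C, τ = M c_p/UA = 1280·3.76/5.72 = 841.40 s.
This is linear first-order; T(t) = T_ss + (T₀ − T_ss) e^(−t/τ).
T(312) = 26.300 + (12.700)·0.69017 = 35.065 °C.

35.1 °C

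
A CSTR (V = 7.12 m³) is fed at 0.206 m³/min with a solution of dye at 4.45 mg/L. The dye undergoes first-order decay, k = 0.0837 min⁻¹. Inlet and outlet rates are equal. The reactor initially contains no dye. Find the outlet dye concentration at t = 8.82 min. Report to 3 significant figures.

V dC/dt = Q(C_in − C) − k V C.
dC/dt = (Q/V) C_in − (Q/V + k) C; effective rate a = Q/V + k = 0.028933 + 0.0837 = 0.11263 min⁻¹.
C_ss = Q C_in/(Q + kV) = 1.1431 mg/L; C(t) = C_ss + (C₀ − C_ss) e^(−a t).
C(8.82) = 1.1431 + (-1.1431)·e^(−0.11263·8.82) = 1.1431 + (-1.1431)·0.37031 = 0.71980 mg/L.

0.720 mg/L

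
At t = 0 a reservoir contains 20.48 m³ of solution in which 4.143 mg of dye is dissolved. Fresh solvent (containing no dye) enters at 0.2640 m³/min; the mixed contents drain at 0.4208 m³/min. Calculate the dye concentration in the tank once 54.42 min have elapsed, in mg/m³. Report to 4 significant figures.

0.08164 mg/m³

Total volume: dV/dt = Q_in − Q_out = -0.156800 m³/min, so V(t) = 20.48 − 0.156800 t and V(54.42) = 11.9469 m³.
No dye enters, so dm/dt = −Q_out · (m/V).
Separate: dm/m = −Q_out dt/V(t) ⇒ ln(m/m₀) = −(Q_out/(Q_in−Q_out)) ln(V/V₀).
m = m₀ (V₀/V)^(Q_out/(Q_in−Q_out)) = 4.143 × (20.48/11.9469)^(-2.68367) = 0.975302 mg.
C = m/V = 0.975302/11.9469 = 0.0816361 mg/m³.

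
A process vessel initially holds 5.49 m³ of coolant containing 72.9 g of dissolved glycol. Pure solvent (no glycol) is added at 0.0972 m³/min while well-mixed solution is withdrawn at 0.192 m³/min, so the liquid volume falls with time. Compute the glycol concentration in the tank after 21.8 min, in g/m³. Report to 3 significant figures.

Total volume: dV/dt = Q_in − Q_out = -0.094800 m³/min, so V(t) = 5.49 − 0.094800 t and V(21.8) = 3.4234 m³.
No glycol enters, so dm/dt = −Q_out · (m/V).
dm/m = −Q_out dt/(V₀ − 0.094800 t); integrating gives ln(m/m₀) = −(Q_out/(Q_in−Q_out)) ln(V/V₀).
m = m₀ (V₀/V)^(Q_out/(Q_in−Q_out)) = 72.9 × (5.49/3.4234)^(-2.0253) = 28.009 g.
C = m/V = 28.009/3.4234 = 8.1817 g/m³.

8.18 g/m³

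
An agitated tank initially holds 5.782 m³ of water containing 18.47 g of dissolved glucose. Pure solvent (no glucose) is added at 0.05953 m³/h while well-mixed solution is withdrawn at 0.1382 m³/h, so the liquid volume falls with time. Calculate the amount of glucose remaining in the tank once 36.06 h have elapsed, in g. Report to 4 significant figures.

Let m(t) be the amount of glucose. Volume: V(t) = V₀ + (Q_in − Q_out) t = 5.782 − 0.0786700 t; V(36.06) = 2.94516 m³.
Species balance (pure solvent in): dm/dt = −Q_out · m/V(t).
Separate: dm/m = −Q_out dt/V(t) ⇒ ln(m/m₀) = −(Q_out/(Q_in−Q_out)) ln(V/V₀).
m = m₀ (V₀/V)^(Q_out/(Q_in−Q_out)) = 18.47 × (5.782/2.94516)^(-1.75671) = 5.64685 g.

5.647 g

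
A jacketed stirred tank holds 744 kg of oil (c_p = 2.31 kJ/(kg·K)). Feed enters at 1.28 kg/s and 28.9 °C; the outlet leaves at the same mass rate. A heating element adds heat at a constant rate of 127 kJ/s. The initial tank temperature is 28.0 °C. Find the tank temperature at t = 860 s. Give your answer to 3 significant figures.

Unsteady energy balance on the tank contents: M c_p dT/dt = ṁ c_p (T_in − T) + 127.
τ = M/ṁ = 581.25 s; T_ss = T_in + Q̇/(ṁ c_p) = 28.9 + 127/(1.28·2.31) = 71.852 °C.
Integrating: T(t) = T_ss + (T₀ − T_ss) e^(−t/τ).
T(860) = 71.852 + (-43.852)·e^(−860/581.25) = 71.852 + (-43.852)·0.22774 = 61.865 °C.

61.9 °C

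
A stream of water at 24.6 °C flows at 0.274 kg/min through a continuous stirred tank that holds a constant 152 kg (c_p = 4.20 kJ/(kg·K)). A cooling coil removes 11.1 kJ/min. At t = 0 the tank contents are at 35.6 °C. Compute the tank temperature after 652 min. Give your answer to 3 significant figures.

21.3 °C

M c_p dT/dt = ṁ c_p (T_in − T) − Q̇.
τ = M/ṁ = 554.74 min; T_ss = T_in − Q̇/(ṁ c_p) = 24.6 − 11.1/(0.274·4.20) = 14.955 °C.
This is linear first-order; T(t) = T_ss + (T₀ − T_ss) e^(−t/τ).
T(652) = 14.955 + (20.645)·e^(−652/554.74) = 14.955 + (20.645)·0.30872 = 21.328 °C.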